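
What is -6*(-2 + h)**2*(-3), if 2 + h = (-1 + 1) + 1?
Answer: 162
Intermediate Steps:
h = -1 (h = -2 + ((-1 + 1) + 1) = -2 + (0 + 1) = -2 + 1 = -1)
-6*(-2 + h)**2*(-3) = -6*(-2 - 1)**2*(-3) = -6*(-3)**2*(-3) = -6*9*(-3) = -54*(-3) = 162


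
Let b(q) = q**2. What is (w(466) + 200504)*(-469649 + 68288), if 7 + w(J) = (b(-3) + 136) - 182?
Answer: -80456826060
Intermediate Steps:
w(J) = -44 (w(J) = -7 + (((-3)**2 + 136) - 182) = -7 + ((9 + 136) - 182) = -7 + (145 - 182) = -7 - 37 = -44)
(w(466) + 200504)*(-469649 + 68288) = (-44 + 200504)*(-469649 + 68288) = 200460*(-401361) = -80456826060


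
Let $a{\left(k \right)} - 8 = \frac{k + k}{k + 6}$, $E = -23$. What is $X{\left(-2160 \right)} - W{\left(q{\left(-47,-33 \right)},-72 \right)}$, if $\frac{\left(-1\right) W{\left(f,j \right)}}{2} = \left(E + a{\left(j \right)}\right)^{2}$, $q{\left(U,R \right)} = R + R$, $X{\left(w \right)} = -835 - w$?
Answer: $\frac{200087}{121} \approx 1653.6$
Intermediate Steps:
$a{\left(k \right)} = 8 + \frac{2 k}{6 + k}$ ($a{\left(k \right)} = 8 + \frac{k + k}{k + 6} = 8 + \frac{2 k}{6 + k}$)
$q{\left(U,R \right)} = 2 R$
$W{\left(f,j \right)} = - 2 \left(-23 + \frac{2 \left(24 + 5 j\right)}{6 + j}\right)^{2}$
$X{\left(-2160 \right)} - W{\left(q{\left(-47,-33 \right)},-72 \right)} = \left(-835 - -2160\right) - - \frac{2 \left(90 + 13 \left(-72\right)\right)^{2}}{\left(6 - 72\right)^{2}} = \left(-835 + 2160\right) - - \frac{2 \left(90 - 936\right)^{2}}{4356} = 1325 - \left(-2\right) \frac{1}{4356} \left(-846\right)^{2} = 1325 - \left(-2\right) \frac{1}{4356} \cdot 715716 = 1325 - - \frac{39762}{121} = 1325 + \frac{39762}{121} = \frac{200087}{121}$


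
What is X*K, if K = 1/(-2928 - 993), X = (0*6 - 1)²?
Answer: -1/3921 ≈ -0.00025504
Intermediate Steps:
X = 1 (X = (0 - 1)² = (-1)² = 1)
K = -1/3921 (K = 1/(-3921) = -1/3921 ≈ -0.00025504)
X*K = 1*(-1/3921) = -1/3921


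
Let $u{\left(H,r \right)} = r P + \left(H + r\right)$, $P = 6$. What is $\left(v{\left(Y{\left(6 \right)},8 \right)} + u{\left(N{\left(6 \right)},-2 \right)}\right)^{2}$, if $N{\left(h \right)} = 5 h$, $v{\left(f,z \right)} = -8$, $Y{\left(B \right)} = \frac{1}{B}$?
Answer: $64$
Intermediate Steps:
$u{\left(H,r \right)} = H + 7 r$ ($u{\left(H,r \right)} = r 6 + \left(H + r\right) = 6 r + \left(H + r\right) = H + 7 r$)
$\left(v{\left(Y{\left(6 \right)},8 \right)} + u{\left(N{\left(6 \right)},-2 \right)}\right)^{2} = \left(-8 + \left(5 \cdot 6 + 7 \left(-2\right)\right)\right)^{2} = \left(-8 + \left(30 - 14\right)\right)^{2} = \left(-8 + 16\right)^{2} = 8^{2} = 64$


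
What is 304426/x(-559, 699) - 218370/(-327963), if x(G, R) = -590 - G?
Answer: -33277898256/3388951 ≈ -9819.5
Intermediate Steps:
304426/x(-559, 699) - 218370/(-327963) = 304426/(-590 - 1*(-559)) - 218370/(-327963) = 304426/(-590 + 559) - 218370*(-1/327963) = 304426/(-31) + 72790/109321 = 304426*(-1/31) + 72790/109321 = -304426/31 + 72790/109321 = -33277898256/3388951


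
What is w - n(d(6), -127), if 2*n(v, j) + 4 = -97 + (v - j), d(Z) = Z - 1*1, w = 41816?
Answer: 83601/2 ≈ 41801.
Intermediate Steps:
d(Z) = -1 + Z (d(Z) = Z - 1 = -1 + Z)
n(v, j) = -101/2 + v/2 - j/2 (n(v, j) = -2 + (-97 + (v - j))/2 = -2 + (-97 + v - j)/2 = -2 + (-97/2 + v/2 - j/2) = -101/2 + v/2 - j/2)
w - n(d(6), -127) = 41816 - (-101/2 + (-1 + 6)/2 - ½*(-127)) = 41816 - (-101/2 + (½)*5 + 127/2) = 41816 - (-101/2 + 5/2 + 127/2) = 41816 - 1*31/2 = 41816 - 31/2 = 83601/2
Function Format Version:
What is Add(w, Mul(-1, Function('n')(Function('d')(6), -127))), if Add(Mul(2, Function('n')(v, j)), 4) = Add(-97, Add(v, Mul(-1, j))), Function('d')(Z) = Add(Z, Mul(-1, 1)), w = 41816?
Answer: Rational(83601, 2) ≈ 41801.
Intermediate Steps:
Function('d')(Z) = Add(-1, Z) (Function('d')(Z) = Add(Z, -1) = Add(-1, Z))
Function('n')(v, j) = Add(Rational(-101, 2), Mul(Rational(1, 2), v), Mul(Rational(-1, 2), j)) (Function('n')(v, j) = Add(-2, Mul(Rational(1, 2), Add(-97, Add(v, Mul(-1, j))))) = Add(-2, Mul(Rational(1, 2), Add(-97, v, Mul(-1, j)))) = Add(-2, Add(Rational(-97, 2), Mul(Rational(1, 2), v), Mul(Rational(-1, 2), j))) = Add(Rational(-101, 2), Mul(Rational(1, 2), v), Mul(Rational(-1, 2), j)))
Add(w, Mul(-1, Function('n')(Function('d')(6), -127))) = Add(41816, Mul(-1, Add(Rational(-101, 2), Mul(Rational(1, 2), Add(-1, 6)), Mul(Rational(-1, 2), -127)))) = Add(41816, Mul(-1, Add(Rational(-101, 2), Mul(Rational(1, 2), 5), Rational(127, 2)))) = Add(41816, Mul(-1, Add(Rational(-101, 2), Rational(5, 2), Rational(127, 2)))) = Add(41816, Mul(-1, Rational(31, 2))) = Add(41816, Rational(-31, 2)) = Rational(83601, 2)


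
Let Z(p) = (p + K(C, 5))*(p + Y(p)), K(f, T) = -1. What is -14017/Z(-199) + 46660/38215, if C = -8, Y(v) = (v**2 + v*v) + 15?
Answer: 147586327131/120786914800 ≈ 1.2219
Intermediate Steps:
Y(v) = 15 + 2*v**2 (Y(v) = (v**2 + v**2) + 15 = 2*v**2 + 15 = 15 + 2*v**2)
Z(p) = (-1 + p)*(15 + p + 2*p**2) (Z(p) = (p - 1)*(p + (15 + 2*p**2)) = (-1 + p)*(15 + p + 2*p**2))
-14017/Z(-199) + 46660/38215 = -14017/(-15 - 1*(-199)**2 + 2*(-199)**3 + 14*(-199)) + 46660/38215 = -14017/(-15 - 1*39601 + 2*(-7880599) - 2786) + 46660*(1/38215) = -14017/(-15 - 39601 - 15761198 - 2786) + 9332/7643 = -14017/(-15803600) + 9332/7643 = -14017*(-1/15803600) + 9332/7643 = 14017/15803600 + 9332/7643 = 147586327131/120786914800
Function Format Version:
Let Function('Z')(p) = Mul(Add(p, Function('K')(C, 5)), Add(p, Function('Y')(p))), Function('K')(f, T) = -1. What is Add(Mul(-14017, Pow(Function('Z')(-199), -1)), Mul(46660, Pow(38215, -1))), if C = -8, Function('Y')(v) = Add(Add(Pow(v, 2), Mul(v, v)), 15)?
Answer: Rational(147586327131, 120786914800) ≈ 1.2219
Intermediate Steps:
Function('Y')(v) = Add(15, Mul(2, Pow(v, 2))) (Function('Y')(v) = Add(Add(Pow(v, 2), Pow(v, 2)), 15) = Add(Mul(2, Pow(v, 2)), 15) = Add(15, Mul(2, Pow(v, 2))))
Function('Z')(p) = Mul(Add(-1, p), Add(15, p, Mul(2, Pow(p, 2)))) (Function('Z')(p) = Mul(Add(p, -1), Add(p, Add(15, Mul(2, Pow(p, 2))))) = Mul(Add(-1, p), Add(15, p, Mul(2, Pow(p, 2)))))
Add(Mul(-14017, Pow(Function('Z')(-199), -1)), Mul(46660, Pow(38215, -1))) = Add(Mul(-14017, Pow(Add(-15, Mul(-1, Pow(-199, 2)), Mul(2, Pow(-199, 3)), Mul(14, -199)), -1)), Mul(46660, Pow(38215, -1))) = Add(Mul(-14017, Pow(Add(-15, Mul(-1, 39601), Mul(2, -7880599), -2786), -1)), Mul(46660, Rational(1, 38215))) = Add(Mul(-14017, Pow(Add(-15, -39601, -15761198, -2786), -1)), Rational(9332, 7643)) = Add(Mul(-14017, Pow(-15803600, -1)), Rational(9332, 7643)) = Add(Mul(-14017, Rational(-1, 15803600)), Rational(9332, 7643)) = Add(Rational(14017, 15803600), Rational(9332, 7643)) = Rational(147586327131, 120786914800)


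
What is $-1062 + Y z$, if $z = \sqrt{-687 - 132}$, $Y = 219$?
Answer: $-1062 + 657 i \sqrt{91} \approx -1062.0 + 6267.4 i$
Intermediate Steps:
$z = 3 i \sqrt{91}$ ($z = \sqrt{-819} = 3 i \sqrt{91} \approx 28.618 i$)
$-1062 + Y z = -1062 + 219 \cdot 3 i \sqrt{91} = -1062 + 657 i \sqrt{91}$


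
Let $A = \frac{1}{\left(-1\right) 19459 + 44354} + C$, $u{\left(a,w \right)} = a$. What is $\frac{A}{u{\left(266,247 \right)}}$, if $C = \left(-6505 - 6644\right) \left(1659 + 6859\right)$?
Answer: $- \frac{2788319215889}{6622070} \approx -4.2106 \cdot 10^{5}$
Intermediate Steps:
$C = -112003182$ ($C = \left(-13149\right) 8518 = -112003182$)
$A = - \frac{2788319215889}{24895}$ ($A = \frac{1}{\left(-1\right) 19459 + 44354} - 112003182 = \frac{1}{-19459 + 44354} - 112003182 = \frac{1}{24895} - 112003182 = - \frac{2788319215889}{24895} \approx -1.12 \cdot 10^{8}$)
$\frac{A}{u{\left(266,247 \right)}} = - \frac{2788319215889}{24895 \cdot 266} = \left(- \frac{2788319215889}{24895}\right) \frac{1}{266} = - \frac{2788319215889}{6622070}$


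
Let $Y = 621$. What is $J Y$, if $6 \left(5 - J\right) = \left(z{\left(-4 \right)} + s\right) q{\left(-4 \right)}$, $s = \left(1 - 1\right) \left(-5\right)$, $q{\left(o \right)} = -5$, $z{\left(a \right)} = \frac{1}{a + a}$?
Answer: $\frac{48645}{16} \approx 3040.3$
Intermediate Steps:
$z{\left(a \right)} = \frac{1}{2 a}$
$s = 0$ ($s = 0 \left(-5\right) = 0$)
$J = \frac{235}{48}$ ($J = 5 - \frac{\left(\frac{1}{2 \left(-4\right)} + 0\right) \left(-5\right)}{6} = 5 - \frac{\left(\frac{1}{2} \left(- \frac{1}{4}\right) + 0\right) \left(-5\right)}{6} = 5 - \frac{\left(- \frac{1}{8} + 0\right) \left(-5\right)}{6} = 5 - \frac{\left(- \frac{1}{8}\right) \left(-5\right)}{6} = 5 - \frac{5}{48} = \frac{235}{48} \approx 4.8958$)
$J Y = \frac{235}{48} \cdot 621 = \frac{48645}{16}$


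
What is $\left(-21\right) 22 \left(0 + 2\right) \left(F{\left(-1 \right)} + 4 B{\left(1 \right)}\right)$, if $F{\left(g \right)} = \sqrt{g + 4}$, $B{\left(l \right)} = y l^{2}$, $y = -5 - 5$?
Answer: $36960 - 924 \sqrt{3} \approx 35360.0$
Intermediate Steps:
$y = -10$
$B{\left(l \right)} = - 10 l^{2}$
$F{\left(g \right)} = \sqrt{4 + g}$
$\left(-21\right) 22 \left(0 + 2\right) \left(F{\left(-1 \right)} + 4 B{\left(1 \right)}\right) = \left(-21\right) 22 \left(0 + 2\right) \left(\sqrt{4 - 1} + 4 \left(- 10 \cdot 1^{2}\right)\right) = - 462 \cdot 2 \left(\sqrt{3} + 4 \left(\left(-10\right) 1\right)\right) = - 462 \cdot 2 \left(\sqrt{3} + 4 \left(-10\right)\right) = - 462 \cdot 2 \left(\sqrt{3} - 40\right) = - 462 \cdot 2 \left(-40 + \sqrt{3}\right) = - 462 \left(-80 + 2 \sqrt{3}\right) = 36960 - 924 \sqrt{3}$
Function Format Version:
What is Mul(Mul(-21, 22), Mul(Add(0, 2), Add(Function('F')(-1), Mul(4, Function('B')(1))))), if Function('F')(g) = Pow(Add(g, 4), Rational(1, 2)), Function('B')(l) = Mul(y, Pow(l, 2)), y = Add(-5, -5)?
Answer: Add(36960, Mul(-924, Pow(3, Rational(1, 2)))) ≈ 35360.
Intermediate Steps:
y = -10
Function('B')(l) = Mul(-10, Pow(l, 2))
Function('F')(g) = Pow(Add(4, g), Rational(1, 2))
Mul(Mul(-21, 22), Mul(Add(0, 2), Add(Function('F')(-1), Mul(4, Function('B')(1))))) = Mul(Mul(-21, 22), Mul(Add(0, 2), Add(Pow(Add(4, -1), Rational(1, 2)), Mul(4, Mul(-10, Pow(1, 2)))))) = Mul(-462, Mul(2, Add(Pow(3, Rational(1, 2)), Mul(4, Mul(-10, 1))))) = Mul(-462, Mul(2, Add(Pow(3, Rational(1, 2)), Mul(4, -10)))) = Mul(-462, Mul(2, Add(Pow(3, Rational(1, 2)), -40))) = Mul(-462, Mul(2, Add(-40, Pow(3, Rational(1, 2))))) = Mul(-462, Add(-80, Mul(2, Pow(3, Rational(1, 2))))) = Add(36960, Mul(-924, Pow(3, Rational(1, 2))))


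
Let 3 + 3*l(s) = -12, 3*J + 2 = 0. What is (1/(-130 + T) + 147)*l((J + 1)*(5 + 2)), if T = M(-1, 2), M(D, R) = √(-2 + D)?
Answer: -12423055/16903 + 5*I*√3/16903 ≈ -734.96 + 0.00051235*I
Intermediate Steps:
J = -⅔ (J = -⅔ + (⅓)*0 = -⅔ + 0 = -⅔ ≈ -0.66667)
T = I*√3 (T = √(-2 - 1) = √(-3) = I*√3 ≈ 1.732*I)
l(s) = -5 (l(s) = -1 + (⅓)*(-12) = -1 - 4 = -5)
(1/(-130 + T) + 147)*l((J + 1)*(5 + 2)) = (1/(-130 + I*√3) + 147)*(-5) = (147 + 1/(-130 + I*√3))*(-5) = -735 - 5/(-130 + I*√3)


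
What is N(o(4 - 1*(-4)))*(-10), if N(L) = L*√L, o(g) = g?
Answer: -160*√2 ≈ -226.27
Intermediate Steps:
N(L) = L^(3/2)
N(o(4 - 1*(-4)))*(-10) = (4 - 1*(-4))^(3/2)*(-10) = (4 + 4)^(3/2)*(-10) = 8^(3/2)*(-10) = (16*√2)*(-10) = -160*√2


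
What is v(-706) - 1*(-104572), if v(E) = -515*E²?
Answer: -256589968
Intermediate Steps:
v(-706) - 1*(-104572) = -515*(-706)² - 1*(-104572) = -515*498436 + 104572 = -256694540 + 104572 = -256589968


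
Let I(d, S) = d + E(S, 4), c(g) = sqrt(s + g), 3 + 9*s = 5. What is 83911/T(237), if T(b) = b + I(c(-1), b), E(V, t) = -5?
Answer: 175206168/484423 - 251733*I*sqrt(7)/484423 ≈ 361.68 - 1.3749*I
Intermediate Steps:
s = 2/9 (s = -1/3 + (1/9)*5 = -1/3 + 5/9 = 2/9 ≈ 0.22222)
c(g) = sqrt(2/9 + g)
I(d, S) = -5 + d (I(d, S) = d - 5 = -5 + d)
T(b) = -5 + b + I*sqrt(7)/3 (T(b) = b + (-5 + sqrt(2 + 9*(-1))/3) = b + (-5 + sqrt(2 - 9)/3) = b + (-5 + sqrt(-7)/3) = b + (-5 + (I*sqrt(7))/3) = b + (-5 + I*sqrt(7)/3) = -5 + b + I*sqrt(7)/3)
83911/T(237) = 83911/(-5 + 237 + I*sqrt(7)/3) = 83911/(232 + I*sqrt(7)/3)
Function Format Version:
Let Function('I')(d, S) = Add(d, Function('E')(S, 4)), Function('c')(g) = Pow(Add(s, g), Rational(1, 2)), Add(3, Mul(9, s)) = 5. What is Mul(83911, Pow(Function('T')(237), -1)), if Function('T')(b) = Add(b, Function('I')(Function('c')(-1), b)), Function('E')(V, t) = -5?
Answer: Add(Rational(175206168, 484423), Mul(Rational(-251733, 484423), I, Pow(7, Rational(1, 2)))) ≈ Add(361.68, Mul(-1.3749, I))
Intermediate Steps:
s = Rational(2, 9) (s = Add(Rational(-1, 3), Mul(Rational(1, 9), 5)) = Add(Rational(-1, 3), Rational(5, 9)) = Rational(2, 9) ≈ 0.22222)
Function('c')(g) = Pow(Add(Rational(2, 9), g), Rational(1, 2))
Function('I')(d, S) = Add(-5, d) (Function('I')(d, S) = Add(d, -5) = Add(-5, d))
Function('T')(b) = Add(-5, b, Mul(Rational(1, 3), I, Pow(7, Rational(1, 2)))) (Function('T')(b) = Add(b, Add(-5, Mul(Rational(1, 3), Pow(Add(2, Mul(9, -1)), Rational(1, 2))))) = Add(b, Add(-5, Mul(Rational(1, 3), Pow(Add(2, -9), Rational(1, 2))))) = Add(b, Add(-5, Mul(Rational(1, 3), Pow(-7, Rational(1, 2))))) = Add(b, Add(-5, Mul(Rational(1, 3), Mul(I, Pow(7, Rational(1, 2)))))) = Add(b, Add(-5, Mul(Rational(1, 3), I, Pow(7, Rational(1, 2))))) = Add(-5, b, Mul(Rational(1, 3), I, Pow(7, Rational(1, 2)))))
Mul(83911, Pow(Function('T')(237), -1)) = Mul(83911, Pow(Add(-5, 237, Mul(Rational(1, 3), I, Pow(7, Rational(1, 2)))), -1)) = Mul(83911, Pow(Add(232, Mul(Rational(1, 3), I, Pow(7, Rational(1, 2)))), -1))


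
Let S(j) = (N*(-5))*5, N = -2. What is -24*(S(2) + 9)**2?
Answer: -83544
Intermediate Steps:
S(j) = 50 (S(j) = -2*(-5)*5 = 10*5 = 50)
-24*(S(2) + 9)**2 = -24*(50 + 9)**2 = -24*59**2 = -24*3481 = -83544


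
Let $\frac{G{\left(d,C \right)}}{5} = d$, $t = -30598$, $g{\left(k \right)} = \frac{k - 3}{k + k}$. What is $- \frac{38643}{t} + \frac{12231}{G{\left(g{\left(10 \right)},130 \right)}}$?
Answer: $\frac{1497247053}{214186} \approx 6990.4$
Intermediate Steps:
$g{\left(k \right)} = \frac{-3 + k}{2 k}$
$G{\left(d,C \right)} = 5 d$
$- \frac{38643}{t} + \frac{12231}{G{\left(g{\left(10 \right)},130 \right)}} = - \frac{38643}{-30598} + \frac{12231}{5 \frac{-3 + 10}{2 \cdot 10}} = \left(-38643\right) \left(- \frac{1}{30598}\right) + \frac{12231}{5 \cdot \frac{1}{2} \cdot \frac{1}{10} \cdot 7} = \frac{38643}{30598} + \frac{12231}{5 \cdot \frac{7}{20}} = \frac{38643}{30598} + \frac{12231}{\frac{7}{4}} = \frac{38643}{30598} + 12231 \cdot \frac{4}{7} = \frac{38643}{30598} + \frac{48924}{7} = \frac{1497247053}{214186}$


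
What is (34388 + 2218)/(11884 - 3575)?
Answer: 36606/8309 ≈ 4.4056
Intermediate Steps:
(34388 + 2218)/(11884 - 3575) = 36606/8309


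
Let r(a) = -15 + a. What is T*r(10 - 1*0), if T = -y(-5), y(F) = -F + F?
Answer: 0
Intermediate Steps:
y(F) = 0
T = 0 (T = -1*0 = 0)
T*r(10 - 1*0) = 0*(-15 + (10 - 1*0)) = 0*(-15 + (10 + 0)) = 0*(-15 + 10) = 0*(-5) = 0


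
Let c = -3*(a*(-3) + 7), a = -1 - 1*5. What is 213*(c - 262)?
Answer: -71781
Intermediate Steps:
a = -6 (a = -1 - 5 = -6)
c = -75 (c = -3*(-6*(-3) + 7) = -3*(18 + 7) = -3*25 = -75)
213*(c - 262) = 213*(-75 - 262) = 213*(-337) = -71781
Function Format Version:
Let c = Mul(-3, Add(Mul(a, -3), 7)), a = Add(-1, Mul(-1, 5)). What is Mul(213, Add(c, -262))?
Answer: -71781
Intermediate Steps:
a = -6 (a = Add(-1, -5) = -6)
c = -75 (c = Mul(-3, Add(Mul(-6, -3), 7)) = Mul(-3, Add(18, 7)) = Mul(-3, 25) = -75)
Mul(213, Add(c, -262)) = Mul(213, Add(-75, -262)) = Mul(213, -337) = -71781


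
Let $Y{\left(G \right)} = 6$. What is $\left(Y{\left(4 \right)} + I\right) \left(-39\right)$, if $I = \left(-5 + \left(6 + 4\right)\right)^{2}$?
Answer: $-1209$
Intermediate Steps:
$I = 25$ ($I = \left(-5 + 10\right)^{2} = 5^{2} = 25$)
$\left(Y{\left(4 \right)} + I\right) \left(-39\right) = \left(6 + 25\right) \left(-39\right) = 31 \left(-39\right) = -1209$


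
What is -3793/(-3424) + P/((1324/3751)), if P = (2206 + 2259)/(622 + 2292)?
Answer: 6175343/1133344 ≈ 5.4488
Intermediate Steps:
P = 95/62 (P = 4465/2914 = 4465*(1/2914) = 95/62 ≈ 1.5323)
-3793/(-3424) + P/((1324/3751)) = -3793/(-3424) + 95/(62*((1324/3751))) = -3793*(-1/3424) + 95/(62*((1324*(1/3751)))) = 3793/3424 + 95/(62*(1324/3751)) = 3793/3424 + (95/62)*(3751/1324) = 3793/3424 + 11495/2648 = 6175343/1133344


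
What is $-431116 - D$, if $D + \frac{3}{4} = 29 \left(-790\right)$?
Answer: $- \frac{1632821}{4} \approx -4.0821 \cdot 10^{5}$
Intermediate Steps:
$D = - \frac{91643}{4}$ ($D = - \frac{3}{4} + 29 \left(-790\right) = - \frac{3}{4} - 22910 = - \frac{91643}{4} \approx -22911.0$)
$-431116 - D = -431116 - - \frac{91643}{4} = -431116 + \frac{91643}{4} = - \frac{1632821}{4}$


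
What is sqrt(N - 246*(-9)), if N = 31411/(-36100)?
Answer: sqrt(79893989)/190 ≈ 47.044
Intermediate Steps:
N = -31411/36100 (N = 31411*(-1/36100) = -31411/36100 ≈ -0.87011)
sqrt(N - 246*(-9)) = sqrt(-31411/36100 - 246*(-9)) = sqrt(-31411/36100 + 2214) = sqrt(79893989/36100) = sqrt(79893989)/190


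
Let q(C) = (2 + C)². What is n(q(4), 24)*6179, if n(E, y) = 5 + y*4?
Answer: 624079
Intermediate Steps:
n(E, y) = 5 + 4*y
n(q(4), 24)*6179 = (5 + 4*24)*6179 = (5 + 96)*6179 = 101*6179 = 624079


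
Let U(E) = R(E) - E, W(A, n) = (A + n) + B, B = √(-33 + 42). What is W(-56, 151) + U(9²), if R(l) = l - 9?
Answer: 89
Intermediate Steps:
R(l) = -9 + l
B = 3 (B = √9 = 3)
W(A, n) = 3 + A + n (W(A, n) = (A + n) + 3 = 3 + A + n)
U(E) = -9 (U(E) = (-9 + E) - E = -9)
W(-56, 151) + U(9²) = (3 - 56 + 151) - 9 = 98 - 9 = 89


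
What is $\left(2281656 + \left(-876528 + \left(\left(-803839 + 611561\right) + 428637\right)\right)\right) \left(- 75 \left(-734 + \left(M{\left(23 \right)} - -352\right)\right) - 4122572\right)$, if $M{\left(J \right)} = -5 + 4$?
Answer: $-6719996630489$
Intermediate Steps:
$M{\left(J \right)} = -1$
$\left(2281656 + \left(-876528 + \left(\left(-803839 + 611561\right) + 428637\right)\right)\right) \left(- 75 \left(-734 + \left(M{\left(23 \right)} - -352\right)\right) - 4122572\right) = \left(2281656 + \left(-876528 + \left(\left(-803839 + 611561\right) + 428637\right)\right)\right) \left(- 75 \left(-734 - -351\right) - 4122572\right) = \left(2281656 + \left(-876528 + \left(-192278 + 428637\right)\right)\right) \left(- 75 \left(-734 + \left(-1 + 352\right)\right) - 4122572\right) = \left(2281656 + \left(-876528 + 236359\right)\right) \left(- 75 \left(-734 + 351\right) - 4122572\right) = \left(2281656 - 640169\right) \left(\left(-75\right) \left(-383\right) - 4122572\right) = 1641487 \left(28725 - 4122572\right) = 1641487 \left(-4093847\right) = -6719996630489$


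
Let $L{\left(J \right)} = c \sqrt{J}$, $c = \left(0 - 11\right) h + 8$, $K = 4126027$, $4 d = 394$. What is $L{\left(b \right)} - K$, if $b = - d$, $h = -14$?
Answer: $-4126027 + 81 i \sqrt{394} \approx -4.126 \cdot 10^{6} + 1607.8 i$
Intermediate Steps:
$d = \frac{197}{2}$ ($d = \frac{1}{4} \cdot 394 = \frac{197}{2} \approx 98.5$)
$b = - \frac{197}{2}$ ($b = \left(-1\right) \frac{197}{2} = - \frac{197}{2} \approx -98.5$)
$c = 162$ ($c = \left(0 - 11\right) \left(-14\right) + 8 = \left(-11\right) \left(-14\right) + 8 = 154 + 8 = 162$)
$L{\left(J \right)} = 162 \sqrt{J}$
$L{\left(b \right)} - K = 162 \sqrt{- \frac{197}{2}} - 4126027 = 162 \frac{i \sqrt{394}}{2} - 4126027 = 81 i \sqrt{394} - 4126027 = -4126027 + 81 i \sqrt{394}$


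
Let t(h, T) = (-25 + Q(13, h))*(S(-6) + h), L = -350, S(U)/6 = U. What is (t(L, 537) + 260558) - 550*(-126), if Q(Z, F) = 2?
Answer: 338736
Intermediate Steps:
S(U) = 6*U
t(h, T) = 828 - 23*h (t(h, T) = (-25 + 2)*(6*(-6) + h) = -23*(-36 + h) = 828 - 23*h)
(t(L, 537) + 260558) - 550*(-126) = ((828 - 23*(-350)) + 260558) - 550*(-126) = ((828 + 8050) + 260558) + 69300 = (8878 + 260558) + 69300 = 269436 + 69300 = 338736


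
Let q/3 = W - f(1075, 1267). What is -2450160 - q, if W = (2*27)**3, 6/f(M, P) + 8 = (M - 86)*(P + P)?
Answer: -3662130086559/1253059 ≈ -2.9226e+6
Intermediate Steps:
f(M, P) = 6/(-8 + 2*P*(-86 + M)) (f(M, P) = 6/(-8 + (M - 86)*(P + P)) = 6/(-8 + (-86 + M)*(2*P)) = 6/(-8 + 2*P*(-86 + M)))
W = 157464 (W = 54**3 = 157464)
q = 591935047119/1253059 (q = 3*(157464 - 3/(-4 - 86*1267 + 1075*1267)) = 3*(157464 - 3/(-4 - 108962 + 1362025)) = 3*(157464 - 3/1253059) = 3*(197311682373/1253059) = 591935047119/1253059 ≈ 4.7239e+5)
-2450160 - q = -2450160 - 1*591935047119/1253059 = -2450160 - 591935047119/1253059 = -3662130086559/1253059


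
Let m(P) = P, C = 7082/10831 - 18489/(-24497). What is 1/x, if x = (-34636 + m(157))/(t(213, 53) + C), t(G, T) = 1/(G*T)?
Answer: -4219440040664/103274141271571017 ≈ -4.0857e-5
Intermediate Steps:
C = 373742113/265327007 (C = 7082*(1/10831) - 18489*(-1/24497) = 7082/10831 + 18489/24497 = 373742113/265327007 ≈ 1.4086)
t(G, T) = 1/(G*T)
x = -103274141271571017/4219440040664 (x = (-34636 + 157)/(1/(213*53) + 373742113/265327007) = -34479/((1/213)*(1/53) + 373742113/265327007) = -34479/(1/11289 + 373742113/265327007) = -34479/4219440040664/2995276582023 = -34479*2995276582023/4219440040664 = -103274141271571017/4219440040664 ≈ -24476.)
1/x = 1/(-103274141271571017/4219440040664) = -4219440040664/103274141271571017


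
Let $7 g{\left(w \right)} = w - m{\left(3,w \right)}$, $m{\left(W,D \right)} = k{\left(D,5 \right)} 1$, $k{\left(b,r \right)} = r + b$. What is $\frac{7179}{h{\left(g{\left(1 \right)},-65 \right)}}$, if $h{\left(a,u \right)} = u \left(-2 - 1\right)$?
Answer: $\frac{2393}{65} \approx 36.815$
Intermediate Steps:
$k{\left(b,r \right)} = b + r$
$m{\left(W,D \right)} = 5 + D$ ($m{\left(W,D \right)} = \left(D + 5\right) 1 = \left(5 + D\right) 1 = 5 + D$)
$g{\left(w \right)} = - \frac{5}{7}$ ($g{\left(w \right)} = \frac{w - \left(5 + w\right)}{7} = \frac{1}{7} \left(-5\right) = - \frac{5}{7}$)
$h{\left(a,u \right)} = - 3 u$ ($h{\left(a,u \right)} = u \left(-3\right) = - 3 u$)
$\frac{7179}{h{\left(g{\left(1 \right)},-65 \right)}} = \frac{7179}{\left(-3\right) \left(-65\right)} = \frac{7179}{195} = 7179 \cdot \frac{1}{195} = \frac{2393}{65}$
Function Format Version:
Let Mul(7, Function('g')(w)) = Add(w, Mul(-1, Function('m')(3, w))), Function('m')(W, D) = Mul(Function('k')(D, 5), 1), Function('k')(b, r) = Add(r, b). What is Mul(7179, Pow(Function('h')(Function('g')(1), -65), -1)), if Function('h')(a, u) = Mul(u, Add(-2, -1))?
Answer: Rational(2393, 65) ≈ 36.815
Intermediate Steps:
Function('k')(b, r) = Add(b, r)
Function('m')(W, D) = Add(5, D) (Function('m')(W, D) = Mul(Add(D, 5), 1) = Mul(Add(5, D), 1) = Add(5, D))
Function('g')(w) = Rational(-5, 7) (Function('g')(w) = Mul(Rational(1, 7), Add(w, Mul(-1, Add(5, w)))) = Mul(Rational(1, 7), Add(w, Add(-5, Mul(-1, w)))) = Mul(Rational(1, 7), -5) = Rational(-5, 7))
Function('h')(a, u) = Mul(-3, u) (Function('h')(a, u) = Mul(u, -3) = Mul(-3, u))
Mul(7179, Pow(Function('h')(Function('g')(1), -65), -1)) = Mul(7179, Pow(Mul(-3, -65), -1)) = Mul(7179, Pow(195, -1)) = Mul(7179, Rational(1, 195)) = Rational(2393, 65)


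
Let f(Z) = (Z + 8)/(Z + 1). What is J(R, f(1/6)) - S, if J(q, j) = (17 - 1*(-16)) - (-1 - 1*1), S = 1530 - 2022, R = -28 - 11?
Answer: 527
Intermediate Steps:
R = -39
S = -492
f(Z) = (8 + Z)/(1 + Z)
J(q, j) = 35 (J(q, j) = (17 + 16) - (-1 - 1) = 33 - 1*(-2) = 33 + 2 = 35)
J(R, f(1/6)) - S = 35 - 1*(-492) = 35 + 492 = 527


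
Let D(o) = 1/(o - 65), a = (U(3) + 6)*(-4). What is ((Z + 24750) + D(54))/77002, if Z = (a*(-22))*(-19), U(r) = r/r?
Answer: 143505/847022 ≈ 0.16942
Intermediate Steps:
U(r) = 1
a = -28 (a = (1 + 6)*(-4) = 7*(-4) = -28)
D(o) = 1/(-65 + o)
Z = -11704 (Z = -28*(-22)*(-19) = 616*(-19) = -11704)
((Z + 24750) + D(54))/77002 = ((-11704 + 24750) + 1/(-65 + 54))/77002 = (13046 + 1/(-11))*(1/77002) = (13046 - 1/11)*(1/77002) = (143505/11)*(1/77002) = 143505/847022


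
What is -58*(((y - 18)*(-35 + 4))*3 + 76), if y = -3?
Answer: -117682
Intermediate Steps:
-58*(((y - 18)*(-35 + 4))*3 + 76) = -58*(((-3 - 18)*(-35 + 4))*3 + 76) = -58*(-21*(-31)*3 + 76) = -58*(651*3 + 76) = -58*(1953 + 76) = -58*2029 = -117682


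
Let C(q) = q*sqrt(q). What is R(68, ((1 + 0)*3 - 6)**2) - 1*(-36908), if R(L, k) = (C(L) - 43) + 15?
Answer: 36880 + 136*sqrt(17) ≈ 37441.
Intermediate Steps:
C(q) = q**(3/2)
R(L, k) = -28 + L**(3/2) (R(L, k) = (L**(3/2) - 43) + 15 = (-43 + L**(3/2)) + 15 = -28 + L**(3/2))
R(68, ((1 + 0)*3 - 6)**2) - 1*(-36908) = (-28 + 68**(3/2)) - 1*(-36908) = (-28 + 136*sqrt(17)) + 36908 = 36880 + 136*sqrt(17)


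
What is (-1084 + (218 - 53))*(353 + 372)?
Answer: -666275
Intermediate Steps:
(-1084 + (218 - 53))*(353 + 372) = (-1084 + 165)*725 = -919*725 = -666275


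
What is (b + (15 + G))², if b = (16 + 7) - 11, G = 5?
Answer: 1024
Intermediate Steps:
b = 12 (b = 23 - 11 = 12)
(b + (15 + G))² = (12 + (15 + 5))² = (12 + 20)² = 32² = 1024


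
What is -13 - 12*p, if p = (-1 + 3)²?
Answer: -61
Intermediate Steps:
p = 4 (p = 2² = 4)
-13 - 12*p = -13 - 12*4 = -13 - 48 = -61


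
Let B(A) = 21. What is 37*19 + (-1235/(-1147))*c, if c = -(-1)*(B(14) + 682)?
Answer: 45258/31 ≈ 1459.9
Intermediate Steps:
c = 703 (c = -(-1)*(21 + 682) = -(-1)*703 = -1*(-703) = 703)
37*19 + (-1235/(-1147))*c = 37*19 - 1235/(-1147)*703 = 703 - 1235*(-1/1147)*703 = 703 + (1235/1147)*703 = 703 + 23465/31 = 45258/31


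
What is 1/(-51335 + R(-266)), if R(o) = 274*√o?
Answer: -51335/2655252441 - 274*I*√266/2655252441 ≈ -1.9333e-5 - 1.683e-6*I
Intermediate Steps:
1/(-51335 + R(-266)) = 1/(-51335 + 274*√(-266)) = 1/(-51335 + 274*(I*√266)) = 1/(-51335 + 274*I*√266)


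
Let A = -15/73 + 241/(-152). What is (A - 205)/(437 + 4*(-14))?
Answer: -764851/1409192 ≈ -0.54276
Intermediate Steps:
A = -19873/11096 (A = -15*1/73 + 241*(-1/152) = -15/73 - 241/152 = -19873/11096 ≈ -1.7910)
(A - 205)/(437 + 4*(-14)) = (-19873/11096 - 205)/(437 + 4*(-14)) = -2294553/(11096*(437 - 56)) = -2294553/11096/381 = -2294553/11096*1/381 = -764851/1409192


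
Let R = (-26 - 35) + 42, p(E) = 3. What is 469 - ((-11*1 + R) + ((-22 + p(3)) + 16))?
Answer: 502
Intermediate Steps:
R = -19 (R = -61 + 42 = -19)
469 - ((-11*1 + R) + ((-22 + p(3)) + 16)) = 469 - ((-11*1 - 19) + ((-22 + 3) + 16)) = 469 - ((-11 - 19) + (-19 + 16)) = 469 - (-30 - 3) = 469 - 1*(-33) = 469 + 33 = 502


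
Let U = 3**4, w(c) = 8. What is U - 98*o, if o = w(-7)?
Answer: -703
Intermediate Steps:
o = 8
U = 81
U - 98*o = 81 - 98*8 = 81 - 784 = -703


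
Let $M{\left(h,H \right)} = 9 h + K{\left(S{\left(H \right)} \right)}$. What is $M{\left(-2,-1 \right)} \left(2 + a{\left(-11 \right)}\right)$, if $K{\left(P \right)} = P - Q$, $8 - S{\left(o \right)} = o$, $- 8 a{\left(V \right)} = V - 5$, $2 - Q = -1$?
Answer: $-48$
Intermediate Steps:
$Q = 3$ ($Q = 2 - -1 = 2 + 1 = 3$)
$a{\left(V \right)} = \frac{5}{8} - \frac{V}{8}$ ($a{\left(V \right)} = - \frac{V - 5}{8} = - \frac{-5 + V}{8} = \frac{5}{8} - \frac{V}{8}$)
$S{\left(o \right)} = 8 - o$
$K{\left(P \right)} = -3 + P$ ($K{\left(P \right)} = P - 3 = -3 + P$)
$M{\left(h,H \right)} = 5 - H + 9 h$ ($M{\left(h,H \right)} = 9 h - \left(-5 + H\right) = 5 - H + 9 h$)
$M{\left(-2,-1 \right)} \left(2 + a{\left(-11 \right)}\right) = \left(5 - -1 + 9 \left(-2\right)\right) \left(2 + \left(\frac{5}{8} - - \frac{11}{8}\right)\right) = \left(5 + 1 - 18\right) \left(2 + \left(\frac{5}{8} + \frac{11}{8}\right)\right) = - 12 \left(2 + 2\right) = \left(-12\right) 4 = -48$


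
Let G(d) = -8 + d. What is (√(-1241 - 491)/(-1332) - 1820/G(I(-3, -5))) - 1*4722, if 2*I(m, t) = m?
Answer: -86078/19 - I*√433/666 ≈ -4530.4 - 0.031244*I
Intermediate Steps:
I(m, t) = m/2
(√(-1241 - 491)/(-1332) - 1820/G(I(-3, -5))) - 1*4722 = (√(-1241 - 491)/(-1332) - 1820/(-8 + (½)*(-3))) - 1*4722 = (√(-1732)*(-1/1332) - 1820/(-8 - 3/2)) - 4722 = ((2*I*√433)*(-1/1332) - 1820/(-19/2)) - 4722 = (-I*√433/666 - 1820*(-2/19)) - 4722 = (-I*√433/666 + 3640/19) - 4722 = (3640/19 - I*√433/666) - 4722 = -86078/19 - I*√433/666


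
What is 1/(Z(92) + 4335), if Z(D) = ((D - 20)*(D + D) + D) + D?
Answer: 1/17767 ≈ 5.6284e-5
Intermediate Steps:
Z(D) = 2*D + 2*D*(-20 + D) (Z(D) = ((-20 + D)*(2*D) + D) + D = (2*D*(-20 + D) + D) + D = (D + 2*D*(-20 + D)) + D = 2*D + 2*D*(-20 + D))
1/(Z(92) + 4335) = 1/(2*92*(-19 + 92) + 4335) = 1/(2*92*73 + 4335) = 1/(13432 + 4335) = 1/17767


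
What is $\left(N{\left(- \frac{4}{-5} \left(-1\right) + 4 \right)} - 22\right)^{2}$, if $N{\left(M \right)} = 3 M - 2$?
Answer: $\frac{5184}{25} \approx 207.36$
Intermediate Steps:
$N{\left(M \right)} = -2 + 3 M$
$\left(N{\left(- \frac{4}{-5} \left(-1\right) + 4 \right)} - 22\right)^{2} = \left(\left(-2 + 3 \left(- \frac{4}{-5} \left(-1\right) + 4\right)\right) - 22\right)^{2} = \left(\left(-2 + 3 \left(\left(-4\right) \left(- \frac{1}{5}\right) \left(-1\right) + 4\right)\right) - 22\right)^{2} = \left(\left(-2 + 3 \left(\frac{4}{5} \left(-1\right) + 4\right)\right) - 22\right)^{2} = \left(\left(-2 + 3 \left(- \frac{4}{5} + 4\right)\right) - 22\right)^{2} = \left(\left(-2 + 3 \cdot \frac{16}{5}\right) - 22\right)^{2} = \left(\left(-2 + \frac{48}{5}\right) - 22\right)^{2} = \left(\frac{38}{5} - 22\right)^{2} = \left(- \frac{72}{5}\right)^{2} = \frac{5184}{25}$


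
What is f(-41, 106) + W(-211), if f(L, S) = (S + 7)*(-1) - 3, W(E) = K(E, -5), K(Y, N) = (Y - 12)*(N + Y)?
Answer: 48052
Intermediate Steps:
K(Y, N) = (-12 + Y)*(N + Y)
W(E) = 60 + E² - 17*E (W(E) = E² - 12*(-5) - 12*E - 5*E = E² + 60 - 12*E - 5*E = 60 + E² - 17*E)
f(L, S) = -10 - S (f(L, S) = (7 + S)*(-1) - 3 = (-7 - S) - 3 = -10 - S)
f(-41, 106) + W(-211) = (-10 - 1*106) + (60 + (-211)² - 17*(-211)) = (-10 - 106) + (60 + 44521 + 3587) = -116 + 48168 = 48052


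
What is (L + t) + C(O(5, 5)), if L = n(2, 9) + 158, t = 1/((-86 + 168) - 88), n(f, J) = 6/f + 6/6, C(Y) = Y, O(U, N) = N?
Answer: 1001/6 ≈ 166.83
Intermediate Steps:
n(f, J) = 1 + 6/f (n(f, J) = 6/f + 6*(1/6) = 6/f + 1 = 1 + 6/f)
t = -1/6 (t = 1/(82 - 88) = 1/(-6) = -1/6 ≈ -0.16667)
L = 162 (L = (6 + 2)/2 + 158 = (1/2)*8 + 158 = 4 + 158 = 162)
(L + t) + C(O(5, 5)) = (162 - 1/6) + 5 = 971/6 + 5 = 1001/6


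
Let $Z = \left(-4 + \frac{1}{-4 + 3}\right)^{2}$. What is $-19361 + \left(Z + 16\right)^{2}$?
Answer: $-17680$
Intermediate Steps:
$Z = 25$ ($Z = \left(-4 + \frac{1}{-1}\right)^{2} = \left(-4 - 1\right)^{2} = \left(-5\right)^{2} = 25$)
$-19361 + \left(Z + 16\right)^{2} = -19361 + \left(25 + 16\right)^{2} = -19361 + 41^{2} = -19361 + 1681 = -17680$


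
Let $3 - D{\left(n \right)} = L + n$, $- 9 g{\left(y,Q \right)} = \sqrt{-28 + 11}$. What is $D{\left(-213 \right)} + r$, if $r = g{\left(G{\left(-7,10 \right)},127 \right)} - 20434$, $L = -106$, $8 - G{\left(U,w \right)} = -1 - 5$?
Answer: $-20112 - \frac{i \sqrt{17}}{9} \approx -20112.0 - 0.45812 i$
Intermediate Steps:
$G{\left(U,w \right)} = 14$ ($G{\left(U,w \right)} = 8 - \left(-1 - 5\right) = 8 - -6 = 8 + 6 = 14$)
$g{\left(y,Q \right)} = - \frac{i \sqrt{17}}{9}$ ($g{\left(y,Q \right)} = - \frac{\sqrt{-28 + 11}}{9} = - \frac{\sqrt{-17}}{9} = - \frac{i \sqrt{17}}{9}$)
$D{\left(n \right)} = 109 - n$ ($D{\left(n \right)} = 3 - \left(-106 + n\right) = 109 - n$)
$r = -20434 - \frac{i \sqrt{17}}{9}$ ($r = - \frac{i \sqrt{17}}{9} - 20434 = -20434 - \frac{i \sqrt{17}}{9} \approx -20434.0 - 0.45812 i$)
$D{\left(-213 \right)} + r = \left(109 - -213\right) - \left(20434 + \frac{i \sqrt{17}}{9}\right) = \left(109 + 213\right) - \left(20434 + \frac{i \sqrt{17}}{9}\right) = 322 - \left(20434 + \frac{i \sqrt{17}}{9}\right) = -20112 - \frac{i \sqrt{17}}{9}$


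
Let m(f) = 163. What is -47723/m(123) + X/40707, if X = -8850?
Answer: -648034237/2211747 ≈ -293.00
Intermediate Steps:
-47723/m(123) + X/40707 = -47723/163 - 8850/40707 = -47723*1/163 - 8850*1/40707 = -47723/163 - 2950/13569 = -648034237/2211747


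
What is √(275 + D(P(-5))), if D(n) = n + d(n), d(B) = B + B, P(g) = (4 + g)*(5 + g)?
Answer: 5*√11 ≈ 16.583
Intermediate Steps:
d(B) = 2*B
D(n) = 3*n (D(n) = n + 2*n = 3*n)
√(275 + D(P(-5))) = √(275 + 3*(20 + (-5)² + 9*(-5))) = √(275 + 3*(20 + 25 - 45)) = √(275 + 3*0) = √(275 + 0) = √275 = 5*√11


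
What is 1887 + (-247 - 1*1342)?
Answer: 298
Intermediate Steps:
1887 + (-247 - 1*1342) = 1887 + (-247 - 1342) = 1887 - 1589 = 298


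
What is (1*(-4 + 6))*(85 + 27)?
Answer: 224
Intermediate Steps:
(1*(-4 + 6))*(85 + 27) = (1*2)*112 = 2*112 = 224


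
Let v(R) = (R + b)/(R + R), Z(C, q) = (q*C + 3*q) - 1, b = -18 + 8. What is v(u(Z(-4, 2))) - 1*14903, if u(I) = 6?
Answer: -44710/3 ≈ -14903.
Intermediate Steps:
b = -10
Z(C, q) = -1 + 3*q + C*q (Z(C, q) = (C*q + 3*q) - 1 = (3*q + C*q) - 1 = -1 + 3*q + C*q)
v(R) = (-10 + R)/(2*R) (v(R) = (R - 10)/(R + R) = (-10 + R)/((2*R)) = (-10 + R)*(1/(2*R)) = (-10 + R)/(2*R))
v(u(Z(-4, 2))) - 1*14903 = (½)*(-10 + 6)/6 - 1*14903 = (½)*(⅙)*(-4) - 14903 = -⅓ - 14903 = -44710/3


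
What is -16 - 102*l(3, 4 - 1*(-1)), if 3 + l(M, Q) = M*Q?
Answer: -1240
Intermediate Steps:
l(M, Q) = -3 + M*Q
-16 - 102*l(3, 4 - 1*(-1)) = -16 - 102*(-3 + 3*(4 - 1*(-1))) = -16 - 102*(-3 + 3*(4 + 1)) = -16 - 102*(-3 + 3*5) = -16 - 102*(-3 + 15) = -16 - 102*12 = -16 - 1224 = -1240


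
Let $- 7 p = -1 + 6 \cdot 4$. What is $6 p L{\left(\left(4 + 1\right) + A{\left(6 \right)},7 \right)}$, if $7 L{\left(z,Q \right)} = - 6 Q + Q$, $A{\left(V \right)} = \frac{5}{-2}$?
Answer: $\frac{690}{7} \approx 98.571$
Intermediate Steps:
$A{\left(V \right)} = - \frac{5}{2}$ ($A{\left(V \right)} = 5 \left(- \frac{1}{2}\right) = - \frac{5}{2}$)
$p = - \frac{23}{7}$ ($p = - \frac{-1 + 6 \cdot 4}{7} = - \frac{-1 + 24}{7} = \left(- \frac{1}{7}\right) 23 = - \frac{23}{7} \approx -3.2857$)
$L{\left(z,Q \right)} = - \frac{5 Q}{7}$ ($L{\left(z,Q \right)} = \frac{- 6 Q + Q}{7} = \frac{\left(-5\right) Q}{7} = - \frac{5 Q}{7}$)
$6 p L{\left(\left(4 + 1\right) + A{\left(6 \right)},7 \right)} = 6 \left(- \frac{23}{7}\right) \left(\left(- \frac{5}{7}\right) 7\right) = \left(- \frac{138}{7}\right) \left(-5\right) = \frac{690}{7}$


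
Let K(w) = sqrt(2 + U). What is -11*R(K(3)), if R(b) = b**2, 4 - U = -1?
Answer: -77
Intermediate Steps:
U = 5 (U = 4 - 1*(-1) = 4 + 1 = 5)
K(w) = sqrt(7) (K(w) = sqrt(2 + 5) = sqrt(7))
-11*R(K(3)) = -11*(sqrt(7))**2 = -11*7 = -77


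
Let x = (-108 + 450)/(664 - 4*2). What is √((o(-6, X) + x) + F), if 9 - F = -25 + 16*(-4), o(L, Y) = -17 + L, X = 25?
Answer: √2031222/164 ≈ 8.6903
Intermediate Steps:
x = 171/328 (x = 342/(664 - 8) = 342/656 = 342*(1/656) = 171/328 ≈ 0.52134)
F = 98 (F = 9 - (-25 + 16*(-4)) = 9 - (-25 - 64) = 9 - 1*(-89) = 9 + 89 = 98)
√((o(-6, X) + x) + F) = √(((-17 - 6) + 171/328) + 98) = √((-23 + 171/328) + 98) = √(-7373/328 + 98) = √(24771/328) = √2031222/164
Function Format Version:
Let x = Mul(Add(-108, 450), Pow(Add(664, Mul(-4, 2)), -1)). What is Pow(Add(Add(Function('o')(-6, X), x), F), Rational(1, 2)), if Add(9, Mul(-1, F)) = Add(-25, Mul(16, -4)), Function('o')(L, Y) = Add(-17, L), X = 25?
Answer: Mul(Rational(1, 164), Pow(2031222, Rational(1, 2))) ≈ 8.6903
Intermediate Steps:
x = Rational(171, 328) (x = Mul(342, Pow(Add(664, -8), -1)) = Mul(342, Pow(656, -1)) = Mul(342, Rational(1, 656)) = Rational(171, 328) ≈ 0.52134)
F = 98 (F = Add(9, Mul(-1, Add(-25, Mul(16, -4)))) = Add(9, Mul(-1, Add(-25, -64))) = Add(9, Mul(-1, -89)) = Add(9, 89) = 98)
Pow(Add(Add(Function('o')(-6, X), x), F), Rational(1, 2)) = Pow(Add(Add(Add(-17, -6), Rational(171, 328)), 98), Rational(1, 2)) = Pow(Add(Add(-23, Rational(171, 328)), 98), Rational(1, 2)) = Pow(Add(Rational(-7373, 328), 98), Rational(1, 2)) = Pow(Rational(24771, 328), Rational(1, 2)) = Mul(Rational(1, 164), Pow(2031222, Rational(1, 2)))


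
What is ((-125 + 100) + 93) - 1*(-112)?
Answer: 180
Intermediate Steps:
((-125 + 100) + 93) - 1*(-112) = (-25 + 93) + 112 = 68 + 112 = 180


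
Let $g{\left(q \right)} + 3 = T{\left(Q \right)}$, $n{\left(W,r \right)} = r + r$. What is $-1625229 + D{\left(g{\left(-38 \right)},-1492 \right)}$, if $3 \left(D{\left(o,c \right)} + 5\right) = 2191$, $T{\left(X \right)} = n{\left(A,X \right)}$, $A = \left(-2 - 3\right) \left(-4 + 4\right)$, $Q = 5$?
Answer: $- \frac{4873511}{3} \approx -1.6245 \cdot 10^{6}$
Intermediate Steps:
$A = 0$ ($A = \left(-5\right) 0 = 0$)
$n{\left(W,r \right)} = 2 r$
$T{\left(X \right)} = 2 X$
$g{\left(q \right)} = 7$ ($g{\left(q \right)} = -3 + 2 \cdot 5 = -3 + 10 = 7$)
$D{\left(o,c \right)} = \frac{2176}{3}$ ($D{\left(o,c \right)} = -5 + \frac{1}{3} \cdot 2191 = -5 + \frac{2191}{3} = \frac{2176}{3}$)
$-1625229 + D{\left(g{\left(-38 \right)},-1492 \right)} = -1625229 + \frac{2176}{3} = - \frac{4873511}{3}$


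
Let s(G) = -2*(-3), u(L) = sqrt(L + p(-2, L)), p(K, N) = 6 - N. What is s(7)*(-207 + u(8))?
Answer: -1242 + 6*sqrt(6) ≈ -1227.3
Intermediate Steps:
u(L) = sqrt(6) (u(L) = sqrt(L + (6 - L)) = sqrt(6))
s(G) = 6
s(7)*(-207 + u(8)) = 6*(-207 + sqrt(6)) = -1242 + 6*sqrt(6)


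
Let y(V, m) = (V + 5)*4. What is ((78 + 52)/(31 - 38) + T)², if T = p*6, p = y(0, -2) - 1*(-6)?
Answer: 925444/49 ≈ 18887.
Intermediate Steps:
y(V, m) = 20 + 4*V (y(V, m) = (5 + V)*4 = 20 + 4*V)
p = 26 (p = (20 + 4*0) - 1*(-6) = (20 + 0) + 6 = 20 + 6 = 26)
T = 156 (T = 26*6 = 156)
((78 + 52)/(31 - 38) + T)² = ((78 + 52)/(31 - 38) + 156)² = (130/(-7) + 156)² = (130*(-⅐) + 156)² = (-130/7 + 156)² = (962/7)² = 925444/49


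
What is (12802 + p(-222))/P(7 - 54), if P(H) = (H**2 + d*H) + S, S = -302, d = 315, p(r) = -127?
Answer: -12675/12898 ≈ -0.98271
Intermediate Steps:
P(H) = -302 + H**2 + 315*H (P(H) = (H**2 + 315*H) - 302 = -302 + H**2 + 315*H)
(12802 + p(-222))/P(7 - 54) = (12802 - 127)/(-302 + (7 - 54)**2 + 315*(7 - 54)) = 12675/(-302 + (-47)**2 + 315*(-47)) = 12675/(-302 + 2209 - 14805) = 12675/(-12898) = 12675*(-1/12898) = -12675/12898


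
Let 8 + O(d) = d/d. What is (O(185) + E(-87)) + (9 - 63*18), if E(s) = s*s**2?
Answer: -659635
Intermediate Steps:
O(d) = -7 (O(d) = -8 + d/d = -8 + 1 = -7)
E(s) = s**3
(O(185) + E(-87)) + (9 - 63*18) = (-7 + (-87)**3) + (9 - 63*18) = (-7 - 658503) + (9 - 1134) = -658510 - 1125 = -659635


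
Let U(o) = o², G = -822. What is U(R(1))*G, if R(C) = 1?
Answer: -822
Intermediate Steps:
U(R(1))*G = 1²*(-822) = 1*(-822) = -822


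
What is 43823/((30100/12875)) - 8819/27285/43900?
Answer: 1689576379506214/90135315375 ≈ 18745.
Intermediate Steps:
43823/((30100/12875)) - 8819/27285/43900 = 43823/((30100*(1/12875))) - 8819*1/27285*(1/43900) = 43823/(1204/515) - 8819/27285*1/43900 = 43823*(515/1204) - 8819/1197811500 = 22568845/1204 - 8819/1197811500 = 1689576379506214/90135315375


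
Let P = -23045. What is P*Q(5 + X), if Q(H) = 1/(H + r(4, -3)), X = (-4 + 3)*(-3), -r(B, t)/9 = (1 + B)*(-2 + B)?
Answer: 23045/82 ≈ 281.04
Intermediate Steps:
r(B, t) = -9*(1 + B)*(-2 + B)
X = 3 (X = -1*(-3) = 3)
Q(H) = 1/(-90 + H) (Q(H) = 1/(H + (18 - 9*4**2 + 9*4)) = 1/(H + (18 - 9*16 + 36)) = 1/(H + (18 - 144 + 36)) = 1/(H - 90) = 1/(-90 + H))
P*Q(5 + X) = -23045/(-90 + (5 + 3)) = -23045/(-90 + 8) = -23045/(-82) = -23045*(-1/82) = 23045/82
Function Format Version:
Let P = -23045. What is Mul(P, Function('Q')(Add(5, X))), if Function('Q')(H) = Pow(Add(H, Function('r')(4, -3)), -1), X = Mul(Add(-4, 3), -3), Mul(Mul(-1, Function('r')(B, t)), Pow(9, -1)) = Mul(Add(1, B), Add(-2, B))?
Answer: Rational(23045, 82) ≈ 281.04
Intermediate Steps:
Function('r')(B, t) = Mul(-9, Add(1, B), Add(-2, B)) (Function('r')(B, t) = Mul(-9, Mul(Add(1, B), Add(-2, B))) = Mul(-9, Add(1, B), Add(-2, B)))
X = 3 (X = Mul(-1, -3) = 3)
Function('Q')(H) = Pow(Add(-90, H), -1) (Function('Q')(H) = Pow(Add(H, Add(18, Mul(-9, Pow(4, 2)), Mul(9, 4))), -1) = Pow(Add(H, Add(18, Mul(-9, 16), 36)), -1) = Pow(Add(H, Add(18, -144, 36)), -1) = Pow(Add(H, -90), -1) = Pow(Add(-90, H), -1))
Mul(P, Function('Q')(Add(5, X))) = Mul(-23045, Pow(Add(-90, Add(5, 3)), -1)) = Mul(-23045, Pow(Add(-90, 8), -1)) = Mul(-23045, Pow(-82, -1)) = Mul(-23045, Rational(-1, 82)) = Rational(23045, 82)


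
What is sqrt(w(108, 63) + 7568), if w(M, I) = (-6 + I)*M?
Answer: 2*sqrt(3431) ≈ 117.15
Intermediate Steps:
w(M, I) = M*(-6 + I)
sqrt(w(108, 63) + 7568) = sqrt(108*(-6 + 63) + 7568) = sqrt(108*57 + 7568) = sqrt(6156 + 7568) = sqrt(13724) = 2*sqrt(3431)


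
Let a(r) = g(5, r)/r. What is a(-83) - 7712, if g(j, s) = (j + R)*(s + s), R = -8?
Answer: -7718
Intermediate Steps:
g(j, s) = 2*s*(-8 + j) (g(j, s) = (j - 8)*(s + s) = (-8 + j)*(2*s) = 2*s*(-8 + j))
a(r) = -6 (a(r) = (2*r*(-8 + 5))/r = (2*r*(-3))/r = (-6*r)/r = -6)
a(-83) - 7712 = -6 - 7712 = -7718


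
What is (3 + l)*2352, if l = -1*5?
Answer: -4704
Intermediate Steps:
l = -5
(3 + l)*2352 = (3 - 5)*2352 = -2*2352 = -4704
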